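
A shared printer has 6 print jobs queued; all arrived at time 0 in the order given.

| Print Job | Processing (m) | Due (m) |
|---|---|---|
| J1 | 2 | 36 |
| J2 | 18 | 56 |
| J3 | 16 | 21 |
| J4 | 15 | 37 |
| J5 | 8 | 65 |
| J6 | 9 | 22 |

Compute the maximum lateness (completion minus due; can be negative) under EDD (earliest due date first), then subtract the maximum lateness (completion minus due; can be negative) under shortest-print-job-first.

EDD (increasing due date): J3 J6 J1 J4 J2 J5.
J3: 0→16, due 21, lateness -5
J6: 16→25, due 22, lateness 3
J1: 25→27, due 36, lateness -9
J4: 27→42, due 37, lateness 5
J2: 42→60, due 56, lateness 4
J5: 60→68, due 65, lateness 3
Maximum = 5.
SPT (increasing processing time): J1 J5 J6 J4 J3 J2.
J1: 0→2, due 36, lateness -34
J5: 2→10, due 65, lateness -55
J6: 10→19, due 22, lateness -3
J4: 19→34, due 37, lateness -3
J3: 34→50, due 21, lateness 29
J2: 50→68, due 56, lateness 12
Maximum = 29.
Difference = 5 − 29 = -24.

-24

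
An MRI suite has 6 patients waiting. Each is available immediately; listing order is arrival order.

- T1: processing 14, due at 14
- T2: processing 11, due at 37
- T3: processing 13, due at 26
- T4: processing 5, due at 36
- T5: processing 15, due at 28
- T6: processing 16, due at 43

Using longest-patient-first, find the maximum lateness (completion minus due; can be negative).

38

LPT (decreasing processing time): T6 T5 T1 T3 T2 T4.
T6: 0→16, due 43, lateness -27
T5: 16→31, due 28, lateness 3
T1: 31→45, due 14, lateness 31
T3: 45→58, due 26, lateness 32
T2: 58→69, due 37, lateness 32
T4: 69→74, due 36, lateness 38
Maximum = 38.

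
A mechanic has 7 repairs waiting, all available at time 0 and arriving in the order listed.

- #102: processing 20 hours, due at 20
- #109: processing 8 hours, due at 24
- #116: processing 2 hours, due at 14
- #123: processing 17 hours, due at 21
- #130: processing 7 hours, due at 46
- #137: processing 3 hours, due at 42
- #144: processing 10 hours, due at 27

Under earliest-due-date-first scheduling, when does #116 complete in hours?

2

EDD (increasing due date): #116 #102 #123 #109 #144 #137 #130.
#116: 0→2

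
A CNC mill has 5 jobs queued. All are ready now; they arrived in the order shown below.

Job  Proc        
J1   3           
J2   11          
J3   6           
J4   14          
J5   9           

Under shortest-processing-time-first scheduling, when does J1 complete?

3

SPT (increasing processing time): J1 J3 J5 J2 J4.
J1: 0→3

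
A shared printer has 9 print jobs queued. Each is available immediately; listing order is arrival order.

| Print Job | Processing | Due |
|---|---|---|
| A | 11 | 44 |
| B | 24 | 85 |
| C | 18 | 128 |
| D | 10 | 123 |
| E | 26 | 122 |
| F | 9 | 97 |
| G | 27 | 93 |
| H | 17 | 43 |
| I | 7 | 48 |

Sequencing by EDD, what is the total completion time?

721

EDD (increasing due date): H A I B G F E D C.
H: 0→17
A: 17→28
I: 28→35
B: 35→59
G: 59→86
F: 86→95
E: 95→121
D: 121→131
C: 131→149
Sum = 17+28+35+59+86+95+121+131+149 = 721.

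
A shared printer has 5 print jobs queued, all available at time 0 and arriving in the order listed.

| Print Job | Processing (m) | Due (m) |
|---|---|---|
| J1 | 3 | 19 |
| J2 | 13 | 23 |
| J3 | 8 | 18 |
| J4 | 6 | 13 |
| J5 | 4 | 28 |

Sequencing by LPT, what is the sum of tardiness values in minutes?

LPT (decreasing processing time): J2 J3 J4 J5 J1.
J2: 0→13, due 23, tardiness 0
J3: 13→21, due 18, tardiness 3
J4: 21→27, due 13, tardiness 14
J5: 27→31, due 28, tardiness 3
J1: 31→34, due 19, tardiness 15
Sum = 0+3+14+3+15 = 35.

35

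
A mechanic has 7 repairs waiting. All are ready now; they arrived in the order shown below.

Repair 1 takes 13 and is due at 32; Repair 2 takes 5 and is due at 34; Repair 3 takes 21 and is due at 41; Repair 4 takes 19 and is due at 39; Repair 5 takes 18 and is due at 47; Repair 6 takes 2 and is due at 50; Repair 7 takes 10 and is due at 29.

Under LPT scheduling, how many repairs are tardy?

6

LPT (decreasing processing time): Repair 3 Repair 4 Repair 5 Repair 1 Repair 7 Repair 2 Repair 6.
Repair 3: 0→21, due 41, tardiness 0
Repair 4: 21→40, due 39, tardiness 1
Repair 5: 40→58, due 47, tardiness 11
Repair 1: 58→71, due 32, tardiness 39
Repair 7: 71→81, due 29, tardiness 52
Repair 2: 81→86, due 34, tardiness 52
Repair 6: 86→88, due 50, tardiness 38
Late repairs: 6.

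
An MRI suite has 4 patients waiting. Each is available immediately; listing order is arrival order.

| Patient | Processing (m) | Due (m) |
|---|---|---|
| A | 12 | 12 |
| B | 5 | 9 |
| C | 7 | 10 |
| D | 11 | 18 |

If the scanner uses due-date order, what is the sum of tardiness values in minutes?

EDD (increasing due date): B C A D.
B: 0→5, due 9, tardiness 0
C: 5→12, due 10, tardiness 2
A: 12→24, due 12, tardiness 12
D: 24→35, due 18, tardiness 17
Sum = 0+2+12+17 = 31.

31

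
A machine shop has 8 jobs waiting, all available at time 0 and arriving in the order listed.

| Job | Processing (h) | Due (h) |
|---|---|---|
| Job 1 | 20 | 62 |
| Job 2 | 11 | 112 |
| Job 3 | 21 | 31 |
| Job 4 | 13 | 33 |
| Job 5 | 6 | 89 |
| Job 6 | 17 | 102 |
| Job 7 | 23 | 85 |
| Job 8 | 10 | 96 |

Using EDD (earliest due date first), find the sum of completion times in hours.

EDD (increasing due date): Job 3 Job 4 Job 1 Job 7 Job 5 Job 8 Job 6 Job 2.
Job 3: 0→21
Job 4: 21→34
Job 1: 34→54
Job 7: 54→77
Job 5: 77→83
Job 8: 83→93
Job 6: 93→110
Job 2: 110→121
Sum = 21+34+54+77+83+93+110+121 = 593.

593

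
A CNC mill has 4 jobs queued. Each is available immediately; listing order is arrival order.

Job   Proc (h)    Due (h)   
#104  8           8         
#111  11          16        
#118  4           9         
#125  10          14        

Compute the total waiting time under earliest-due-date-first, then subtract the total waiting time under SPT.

EDD (increasing due date): #104 #118 #125 #111.
#104: waits 0, runs 0→8
#118: waits 8, runs 8→12
#125: waits 12, runs 12→22
#111: waits 22, runs 22→33
Sum = 0+8+12+22 = 42.
SPT (increasing processing time): #118 #104 #125 #111.
#118: waits 0, runs 0→4
#104: waits 4, runs 4→12
#125: waits 12, runs 12→22
#111: waits 22, runs 22→33
Sum = 0+4+12+22 = 38.
Difference = 42 − 38 = 4.

4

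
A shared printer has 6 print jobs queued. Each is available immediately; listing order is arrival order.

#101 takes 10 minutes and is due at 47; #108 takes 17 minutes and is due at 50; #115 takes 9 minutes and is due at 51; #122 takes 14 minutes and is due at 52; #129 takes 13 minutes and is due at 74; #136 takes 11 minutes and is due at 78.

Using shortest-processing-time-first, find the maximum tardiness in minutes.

SPT (increasing processing time): #115 #101 #136 #129 #122 #108.
#115: 0→9, due 51, tardiness 0
#101: 9→19, due 47, tardiness 0
#136: 19→30, due 78, tardiness 0
#129: 30→43, due 74, tardiness 0
#122: 43→57, due 52, tardiness 5
#108: 57→74, due 50, tardiness 24
Maximum = 24.

24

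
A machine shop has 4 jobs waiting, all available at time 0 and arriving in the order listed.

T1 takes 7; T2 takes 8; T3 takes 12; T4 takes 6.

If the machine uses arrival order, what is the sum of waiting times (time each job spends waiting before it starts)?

FIFO (arrival order): T1 T2 T3 T4.
T1: waits 0, runs 0→7
T2: waits 7, runs 7→15
T3: waits 15, runs 15→27
T4: waits 27, runs 27→33
Sum = 0+7+15+27 = 49.

49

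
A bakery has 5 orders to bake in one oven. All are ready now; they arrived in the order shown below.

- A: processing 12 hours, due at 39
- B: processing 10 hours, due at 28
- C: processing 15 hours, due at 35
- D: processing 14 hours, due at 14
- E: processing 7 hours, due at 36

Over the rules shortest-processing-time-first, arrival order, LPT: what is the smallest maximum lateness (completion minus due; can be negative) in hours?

SPT (increasing processing time): E B A D C.
E: 0→7, due 36, lateness -29
B: 7→17, due 28, lateness -11
A: 17→29, due 39, lateness -10
D: 29→43, due 14, lateness 29
C: 43→58, due 35, lateness 23
Maximum = 29.
FIFO (arrival order): A B C D E.
A: 0→12, due 39, lateness -27
B: 12→22, due 28, lateness -6
C: 22→37, due 35, lateness 2
D: 37→51, due 14, lateness 37
E: 51→58, due 36, lateness 22
Maximum = 37.
LPT (decreasing processing time): C D A B E.
C: 0→15, due 35, lateness -20
D: 15→29, due 14, lateness 15
A: 29→41, due 39, lateness 2
B: 41→51, due 28, lateness 23
E: 51→58, due 36, lateness 22
Maximum = 23.
SPT 29, FIFO 37, LPT 23 → minimum 23.

23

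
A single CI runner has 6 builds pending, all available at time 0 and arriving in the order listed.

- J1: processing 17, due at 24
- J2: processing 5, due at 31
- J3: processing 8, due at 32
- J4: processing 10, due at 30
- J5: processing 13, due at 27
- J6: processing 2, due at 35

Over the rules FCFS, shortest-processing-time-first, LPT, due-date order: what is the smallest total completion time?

FIFO (arrival order): J1 J2 J3 J4 J5 J6.
J1: 0→17
J2: 17→22
J3: 22→30
J4: 30→40
J5: 40→53
J6: 53→55
Sum = 17+22+30+40+53+55 = 217.
SPT (increasing processing time): J6 J2 J3 J4 J5 J1.
J6: 0→2
J2: 2→7
J3: 7→15
J4: 15→25
J5: 25→38
J1: 38→55
Sum = 2+7+15+25+38+55 = 142.
LPT (decreasing processing time): J1 J5 J4 J3 J2 J6.
J1: 0→17
J5: 17→30
J4: 30→40
J3: 40→48
J2: 48→53
J6: 53→55
Sum = 17+30+40+48+53+55 = 243.
EDD (increasing due date): J1 J5 J4 J2 J3 J6.
J1: 0→17
J5: 17→30
J4: 30→40
J2: 40→45
J3: 45→53
J6: 53→55
Sum = 17+30+40+45+53+55 = 240.
FIFO 217, SPT 142, LPT 243, EDD 240 → minimum 142.

142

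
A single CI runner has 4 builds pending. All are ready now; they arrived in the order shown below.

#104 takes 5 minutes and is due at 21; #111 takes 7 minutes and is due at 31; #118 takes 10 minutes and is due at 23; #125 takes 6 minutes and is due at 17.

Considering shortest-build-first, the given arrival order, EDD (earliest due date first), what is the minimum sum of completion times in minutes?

62

SPT (increasing processing time): #104 #125 #111 #118.
#104: 0→5
#125: 5→11
#111: 11→18
#118: 18→28
Sum = 5+11+18+28 = 62.
FIFO (arrival order): #104 #111 #118 #125.
#104: 0→5
#111: 5→12
#118: 12→22
#125: 22→28
Sum = 5+12+22+28 = 67.
EDD (increasing due date): #125 #104 #118 #111.
#125: 0→6
#104: 6→11
#118: 11→21
#111: 21→28
Sum = 6+11+21+28 = 66.
SPT 62, FIFO 67, EDD 66 → minimum 62.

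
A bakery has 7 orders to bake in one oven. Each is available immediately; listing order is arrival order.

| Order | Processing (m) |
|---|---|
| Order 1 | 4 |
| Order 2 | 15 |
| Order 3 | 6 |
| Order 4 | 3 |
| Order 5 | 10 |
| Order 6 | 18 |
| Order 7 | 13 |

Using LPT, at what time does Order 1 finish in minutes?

LPT (decreasing processing time): Order 6 Order 2 Order 7 Order 5 Order 3 Order 1 Order 4.
Order 6: 0→18
Order 2: 18→33
Order 7: 33→46
Order 5: 46→56
Order 3: 56→62
Order 1: 62→66

66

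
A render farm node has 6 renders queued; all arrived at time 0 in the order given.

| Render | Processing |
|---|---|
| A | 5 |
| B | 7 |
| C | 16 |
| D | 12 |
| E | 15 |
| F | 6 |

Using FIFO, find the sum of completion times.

FIFO (arrival order): A B C D E F.
A: 0→5
B: 5→12
C: 12→28
D: 28→40
E: 40→55
F: 55→61
Sum = 5+12+28+40+55+61 = 201.

201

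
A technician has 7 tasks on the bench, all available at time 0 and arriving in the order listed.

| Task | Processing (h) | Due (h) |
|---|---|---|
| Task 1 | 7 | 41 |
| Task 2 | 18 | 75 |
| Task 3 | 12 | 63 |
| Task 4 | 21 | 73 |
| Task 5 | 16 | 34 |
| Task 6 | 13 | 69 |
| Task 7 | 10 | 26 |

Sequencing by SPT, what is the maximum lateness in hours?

24

SPT (increasing processing time): Task 1 Task 7 Task 3 Task 6 Task 5 Task 2 Task 4.
Task 1: 0→7, due 41, lateness -34
Task 7: 7→17, due 26, lateness -9
Task 3: 17→29, due 63, lateness -34
Task 6: 29→42, due 69, lateness -27
Task 5: 42→58, due 34, lateness 24
Task 2: 58→76, due 75, lateness 1
Task 4: 76→97, due 73, lateness 24
Maximum = 24.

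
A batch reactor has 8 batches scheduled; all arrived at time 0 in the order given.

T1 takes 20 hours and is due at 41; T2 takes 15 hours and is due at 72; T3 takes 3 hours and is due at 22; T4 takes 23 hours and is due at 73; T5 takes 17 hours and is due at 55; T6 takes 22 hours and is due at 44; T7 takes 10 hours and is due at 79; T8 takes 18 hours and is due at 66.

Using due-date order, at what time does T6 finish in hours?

45

EDD (increasing due date): T3 T1 T6 T5 T8 T2 T4 T7.
T3: 0→3
T1: 3→23
T6: 23→45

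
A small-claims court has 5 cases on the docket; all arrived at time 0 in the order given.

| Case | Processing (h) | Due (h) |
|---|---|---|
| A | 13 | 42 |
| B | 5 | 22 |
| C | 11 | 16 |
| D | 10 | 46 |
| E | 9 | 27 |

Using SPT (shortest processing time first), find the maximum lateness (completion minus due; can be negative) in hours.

19

SPT (increasing processing time): B E D C A.
B: 0→5, due 22, lateness -17
E: 5→14, due 27, lateness -13
D: 14→24, due 46, lateness -22
C: 24→35, due 16, lateness 19
A: 35→48, due 42, lateness 6
Maximum = 19.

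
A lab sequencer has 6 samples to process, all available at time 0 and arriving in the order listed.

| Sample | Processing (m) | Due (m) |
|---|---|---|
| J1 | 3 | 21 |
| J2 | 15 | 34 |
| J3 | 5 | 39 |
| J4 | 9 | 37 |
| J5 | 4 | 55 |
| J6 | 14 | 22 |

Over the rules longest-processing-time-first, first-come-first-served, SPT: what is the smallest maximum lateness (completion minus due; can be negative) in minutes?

LPT (decreasing processing time): J2 J6 J4 J3 J5 J1.
J2: 0→15, due 34, lateness -19
J6: 15→29, due 22, lateness 7
J4: 29→38, due 37, lateness 1
J3: 38→43, due 39, lateness 4
J5: 43→47, due 55, lateness -8
J1: 47→50, due 21, lateness 29
Maximum = 29.
FIFO (arrival order): J1 J2 J3 J4 J5 J6.
J1: 0→3, due 21, lateness -18
J2: 3→18, due 34, lateness -16
J3: 18→23, due 39, lateness -16
J4: 23→32, due 37, lateness -5
J5: 32→36, due 55, lateness -19
J6: 36→50, due 22, lateness 28
Maximum = 28.
SPT (increasing processing time): J1 J5 J3 J4 J6 J2.
J1: 0→3, due 21, lateness -18
J5: 3→7, due 55, lateness -48
J3: 7→12, due 39, lateness -27
J4: 12→21, due 37, lateness -16
J6: 21→35, due 22, lateness 13
J2: 35→50, due 34, lateness 16
Maximum = 16.
LPT 29, FIFO 28, SPT 16 → minimum 16.

16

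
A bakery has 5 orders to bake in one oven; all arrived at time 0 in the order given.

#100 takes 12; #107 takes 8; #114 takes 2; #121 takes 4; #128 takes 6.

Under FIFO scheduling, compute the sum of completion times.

FIFO (arrival order): #100 #107 #114 #121 #128.
#100: 0→12
#107: 12→20
#114: 20→22
#121: 22→26
#128: 26→32
Sum = 12+20+22+26+32 = 112.

112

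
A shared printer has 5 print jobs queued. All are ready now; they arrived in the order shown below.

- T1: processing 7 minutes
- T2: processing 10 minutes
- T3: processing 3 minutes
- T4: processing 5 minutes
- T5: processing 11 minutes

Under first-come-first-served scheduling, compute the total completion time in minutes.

105

FIFO (arrival order): T1 T2 T3 T4 T5.
T1: 0→7
T2: 7→17
T3: 17→20
T4: 20→25
T5: 25→36
Sum = 7+17+20+25+36 = 105.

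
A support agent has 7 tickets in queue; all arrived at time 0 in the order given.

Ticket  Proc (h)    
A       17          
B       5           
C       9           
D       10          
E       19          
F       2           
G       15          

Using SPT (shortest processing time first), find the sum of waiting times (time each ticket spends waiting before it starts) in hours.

150

SPT (increasing processing time): F B C D G A E.
F: waits 0, runs 0→2
B: waits 2, runs 2→7
C: waits 7, runs 7→16
D: waits 16, runs 16→26
G: waits 26, runs 26→41
A: waits 41, runs 41→58
E: waits 58, runs 58→77
Sum = 0+2+7+16+26+41+58 = 150.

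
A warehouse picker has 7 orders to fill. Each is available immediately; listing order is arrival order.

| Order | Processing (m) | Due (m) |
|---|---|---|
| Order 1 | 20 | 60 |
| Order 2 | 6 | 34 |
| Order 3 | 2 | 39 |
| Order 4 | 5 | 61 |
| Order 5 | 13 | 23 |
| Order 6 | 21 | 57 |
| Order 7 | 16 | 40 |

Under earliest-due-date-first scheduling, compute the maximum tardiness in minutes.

EDD (increasing due date): Order 5 Order 2 Order 3 Order 7 Order 6 Order 1 Order 4.
Order 5: 0→13, due 23, tardiness 0
Order 2: 13→19, due 34, tardiness 0
Order 3: 19→21, due 39, tardiness 0
Order 7: 21→37, due 40, tardiness 0
Order 6: 37→58, due 57, tardiness 1
Order 1: 58→78, due 60, tardiness 18
Order 4: 78→83, due 61, tardiness 22
Maximum = 22.

22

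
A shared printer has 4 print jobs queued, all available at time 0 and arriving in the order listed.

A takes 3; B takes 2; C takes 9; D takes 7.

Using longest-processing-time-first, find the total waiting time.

44

LPT (decreasing processing time): C D A B.
C: waits 0, runs 0→9
D: waits 9, runs 9→16
A: waits 16, runs 16→19
B: waits 19, runs 19→21
Sum = 0+9+16+19 = 44.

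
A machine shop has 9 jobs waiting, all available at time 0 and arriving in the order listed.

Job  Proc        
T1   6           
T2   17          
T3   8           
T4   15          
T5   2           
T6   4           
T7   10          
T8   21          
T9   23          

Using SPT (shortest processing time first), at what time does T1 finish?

SPT (increasing processing time): T5 T6 T1 T3 T7 T4 T2 T8 T9.
T5: 0→2
T6: 2→6
T1: 6→12

12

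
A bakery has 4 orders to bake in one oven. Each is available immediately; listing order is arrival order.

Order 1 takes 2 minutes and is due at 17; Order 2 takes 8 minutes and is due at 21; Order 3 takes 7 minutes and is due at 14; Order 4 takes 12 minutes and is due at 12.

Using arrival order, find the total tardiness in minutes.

20

FIFO (arrival order): Order 1 Order 2 Order 3 Order 4.
Order 1: 0→2, due 17, tardiness 0
Order 2: 2→10, due 21, tardiness 0
Order 3: 10→17, due 14, tardiness 3
Order 4: 17→29, due 12, tardiness 17
Sum = 0+0+3+17 = 20.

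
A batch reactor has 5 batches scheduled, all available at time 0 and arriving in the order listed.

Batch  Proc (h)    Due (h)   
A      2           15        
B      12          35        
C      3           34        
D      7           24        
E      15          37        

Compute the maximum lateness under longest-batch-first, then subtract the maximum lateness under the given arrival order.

LPT (decreasing processing time): E B D C A.
E: 0→15, due 37, lateness -22
B: 15→27, due 35, lateness -8
D: 27→34, due 24, lateness 10
C: 34→37, due 34, lateness 3
A: 37→39, due 15, lateness 24
Maximum = 24.
FIFO (arrival order): A B C D E.
A: 0→2, due 15, lateness -13
B: 2→14, due 35, lateness -21
C: 14→17, due 34, lateness -17
D: 17→24, due 24, lateness 0
E: 24→39, due 37, lateness 2
Maximum = 2.
Difference = 24 − 2 = 22.

22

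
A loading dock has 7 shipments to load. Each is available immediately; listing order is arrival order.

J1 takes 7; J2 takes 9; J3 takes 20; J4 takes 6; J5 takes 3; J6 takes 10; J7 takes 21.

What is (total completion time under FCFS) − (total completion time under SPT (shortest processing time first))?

58

FIFO (arrival order): J1 J2 J3 J4 J5 J6 J7.
J1: 0→7
J2: 7→16
J3: 16→36
J4: 36→42
J5: 42→45
J6: 45→55
J7: 55→76
Sum = 7+16+36+42+45+55+76 = 277.
SPT (increasing processing time): J5 J4 J1 J2 J6 J3 J7.
J5: 0→3
J4: 3→9
J1: 9→16
J2: 16→25
J6: 25→35
J3: 35→55
J7: 55→76
Sum = 3+9+16+25+35+55+76 = 219.
Difference = 277 − 219 = 58.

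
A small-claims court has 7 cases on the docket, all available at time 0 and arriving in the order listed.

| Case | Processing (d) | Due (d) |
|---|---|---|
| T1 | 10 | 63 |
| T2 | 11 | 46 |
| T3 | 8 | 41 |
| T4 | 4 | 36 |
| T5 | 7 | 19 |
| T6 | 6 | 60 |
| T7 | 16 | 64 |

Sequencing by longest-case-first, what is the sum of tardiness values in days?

63

LPT (decreasing processing time): T7 T2 T1 T3 T5 T6 T4.
T7: 0→16, due 64, tardiness 0
T2: 16→27, due 46, tardiness 0
T1: 27→37, due 63, tardiness 0
T3: 37→45, due 41, tardiness 4
T5: 45→52, due 19, tardiness 33
T6: 52→58, due 60, tardiness 0
T4: 58→62, due 36, tardiness 26
Sum = 0+0+0+4+33+0+26 = 63.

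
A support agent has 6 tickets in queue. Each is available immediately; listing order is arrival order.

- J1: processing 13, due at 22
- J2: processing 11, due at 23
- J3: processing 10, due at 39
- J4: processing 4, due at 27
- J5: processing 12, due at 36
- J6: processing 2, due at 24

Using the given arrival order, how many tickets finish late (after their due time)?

4

FIFO (arrival order): J1 J2 J3 J4 J5 J6.
J1: 0→13, due 22, tardiness 0
J2: 13→24, due 23, tardiness 1
J3: 24→34, due 39, tardiness 0
J4: 34→38, due 27, tardiness 11
J5: 38→50, due 36, tardiness 14
J6: 50→52, due 24, tardiness 28
Late tickets: 4.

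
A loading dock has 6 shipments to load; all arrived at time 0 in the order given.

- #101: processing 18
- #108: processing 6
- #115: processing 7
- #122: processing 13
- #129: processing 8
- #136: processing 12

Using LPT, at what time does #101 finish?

18

LPT (decreasing processing time): #101 #122 #136 #129 #115 #108.
#101: 0→18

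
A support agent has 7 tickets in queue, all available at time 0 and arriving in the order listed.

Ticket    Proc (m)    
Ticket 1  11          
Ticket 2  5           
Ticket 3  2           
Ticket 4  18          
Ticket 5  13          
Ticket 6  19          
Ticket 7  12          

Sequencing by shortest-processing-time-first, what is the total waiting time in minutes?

161

SPT (increasing processing time): Ticket 3 Ticket 2 Ticket 1 Ticket 7 Ticket 5 Ticket 4 Ticket 6.
Ticket 3: waits 0, runs 0→2
Ticket 2: waits 2, runs 2→7
Ticket 1: waits 7, runs 7→18
Ticket 7: waits 18, runs 18→30
Ticket 5: waits 30, runs 30→43
Ticket 4: waits 43, runs 43→61
Ticket 6: waits 61, runs 61→80
Sum = 0+2+7+18+30+43+61 = 161.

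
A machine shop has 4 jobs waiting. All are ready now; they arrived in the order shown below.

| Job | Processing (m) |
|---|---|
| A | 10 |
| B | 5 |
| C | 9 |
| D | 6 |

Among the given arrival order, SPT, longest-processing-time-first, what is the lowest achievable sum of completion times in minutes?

FIFO (arrival order): A B C D.
A: 0→10
B: 10→15
C: 15→24
D: 24→30
Sum = 10+15+24+30 = 79.
SPT (increasing processing time): B D C A.
B: 0→5
D: 5→11
C: 11→20
A: 20→30
Sum = 5+11+20+30 = 66.
LPT (decreasing processing time): A C D B.
A: 0→10
C: 10→19
D: 19→25
B: 25→30
Sum = 10+19+25+30 = 84.
FIFO 79, SPT 66, LPT 84 → minimum 66.

66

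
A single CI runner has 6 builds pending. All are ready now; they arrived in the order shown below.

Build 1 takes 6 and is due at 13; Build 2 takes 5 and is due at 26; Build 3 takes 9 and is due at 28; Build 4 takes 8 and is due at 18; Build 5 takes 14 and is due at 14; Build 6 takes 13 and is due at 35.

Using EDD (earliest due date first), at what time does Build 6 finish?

EDD (increasing due date): Build 1 Build 5 Build 4 Build 2 Build 3 Build 6.
Build 1: 0→6
Build 5: 6→20
Build 4: 20→28
Build 2: 28→33
Build 3: 33→42
Build 6: 42→55

55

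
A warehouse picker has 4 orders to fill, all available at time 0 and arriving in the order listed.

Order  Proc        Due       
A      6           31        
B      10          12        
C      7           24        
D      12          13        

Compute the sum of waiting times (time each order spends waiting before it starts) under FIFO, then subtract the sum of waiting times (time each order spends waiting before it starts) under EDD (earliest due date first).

-16

FIFO (arrival order): A B C D.
A: waits 0, runs 0→6
B: waits 6, runs 6→16
C: waits 16, runs 16→23
D: waits 23, runs 23→35
Sum = 0+6+16+23 = 45.
EDD (increasing due date): B D C A.
B: waits 0, runs 0→10
D: waits 10, runs 10→22
C: waits 22, runs 22→29
A: waits 29, runs 29→35
Sum = 0+10+22+29 = 61.
Difference = 45 − 61 = -16.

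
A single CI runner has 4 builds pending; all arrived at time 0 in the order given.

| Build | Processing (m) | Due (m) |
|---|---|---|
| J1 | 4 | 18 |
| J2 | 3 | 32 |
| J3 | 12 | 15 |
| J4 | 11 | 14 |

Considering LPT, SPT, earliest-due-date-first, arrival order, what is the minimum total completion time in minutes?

LPT (decreasing processing time): J3 J4 J1 J2.
J3: 0→12
J4: 12→23
J1: 23→27
J2: 27→30
Sum = 12+23+27+30 = 92.
SPT (increasing processing time): J2 J1 J4 J3.
J2: 0→3
J1: 3→7
J4: 7→18
J3: 18→30
Sum = 3+7+18+30 = 58.
EDD (increasing due date): J4 J3 J1 J2.
J4: 0→11
J3: 11→23
J1: 23→27
J2: 27→30
Sum = 11+23+27+30 = 91.
FIFO (arrival order): J1 J2 J3 J4.
J1: 0→4
J2: 4→7
J3: 7→19
J4: 19→30
Sum = 4+7+19+30 = 60.
LPT 92, SPT 58, EDD 91, FIFO 60 → minimum 58.

58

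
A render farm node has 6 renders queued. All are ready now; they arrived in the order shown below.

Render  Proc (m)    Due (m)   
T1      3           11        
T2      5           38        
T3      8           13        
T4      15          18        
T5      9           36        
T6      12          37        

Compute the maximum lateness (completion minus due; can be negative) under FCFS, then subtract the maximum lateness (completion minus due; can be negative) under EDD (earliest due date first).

FIFO (arrival order): T1 T2 T3 T4 T5 T6.
T1: 0→3, due 11, lateness -8
T2: 3→8, due 38, lateness -30
T3: 8→16, due 13, lateness 3
T4: 16→31, due 18, lateness 13
T5: 31→40, due 36, lateness 4
T6: 40→52, due 37, lateness 15
Maximum = 15.
EDD (increasing due date): T1 T3 T4 T5 T6 T2.
T1: 0→3, due 11, lateness -8
T3: 3→11, due 13, lateness -2
T4: 11→26, due 18, lateness 8
T5: 26→35, due 36, lateness -1
T6: 35→47, due 37, lateness 10
T2: 47→52, due 38, lateness 14
Maximum = 14.
Difference = 15 − 14 = 1.

1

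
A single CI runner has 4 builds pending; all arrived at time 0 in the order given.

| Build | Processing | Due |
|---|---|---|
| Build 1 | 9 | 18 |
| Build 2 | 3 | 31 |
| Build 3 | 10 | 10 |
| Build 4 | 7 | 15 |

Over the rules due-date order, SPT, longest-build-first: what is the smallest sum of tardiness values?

10

EDD (increasing due date): Build 3 Build 4 Build 1 Build 2.
Build 3: 0→10, due 10, tardiness 0
Build 4: 10→17, due 15, tardiness 2
Build 1: 17→26, due 18, tardiness 8
Build 2: 26→29, due 31, tardiness 0
Sum = 0+2+8+0 = 10.
SPT (increasing processing time): Build 2 Build 4 Build 1 Build 3.
Build 2: 0→3, due 31, tardiness 0
Build 4: 3→10, due 15, tardiness 0
Build 1: 10→19, due 18, tardiness 1
Build 3: 19→29, due 10, tardiness 19
Sum = 0+0+1+19 = 20.
LPT (decreasing processing time): Build 3 Build 1 Build 4 Build 2.
Build 3: 0→10, due 10, tardiness 0
Build 1: 10→19, due 18, tardiness 1
Build 4: 19→26, due 15, tardiness 11
Build 2: 26→29, due 31, tardiness 0
Sum = 0+1+11+0 = 12.
EDD 10, SPT 20, LPT 12 → minimum 10.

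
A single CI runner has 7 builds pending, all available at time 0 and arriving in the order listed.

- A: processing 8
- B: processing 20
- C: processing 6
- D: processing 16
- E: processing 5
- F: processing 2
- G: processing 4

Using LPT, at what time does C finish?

50

LPT (decreasing processing time): B D A C E G F.
B: 0→20
D: 20→36
A: 36→44
C: 44→50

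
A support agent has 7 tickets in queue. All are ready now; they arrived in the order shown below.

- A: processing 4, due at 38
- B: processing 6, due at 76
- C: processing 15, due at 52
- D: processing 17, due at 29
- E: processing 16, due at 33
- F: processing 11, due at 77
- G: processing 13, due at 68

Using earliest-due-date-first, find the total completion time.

357

EDD (increasing due date): D E A C G B F.
D: 0→17
E: 17→33
A: 33→37
C: 37→52
G: 52→65
B: 65→71
F: 71→82
Sum = 17+33+37+52+65+71+82 = 357.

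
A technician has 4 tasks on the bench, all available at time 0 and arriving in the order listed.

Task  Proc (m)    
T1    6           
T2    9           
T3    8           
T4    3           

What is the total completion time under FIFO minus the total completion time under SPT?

FIFO (arrival order): T1 T2 T3 T4.
T1: 0→6
T2: 6→15
T3: 15→23
T4: 23→26
Sum = 6+15+23+26 = 70.
SPT (increasing processing time): T4 T1 T3 T2.
T4: 0→3
T1: 3→9
T3: 9→17
T2: 17→26
Sum = 3+9+17+26 = 55.
Difference = 70 − 55 = 15.

15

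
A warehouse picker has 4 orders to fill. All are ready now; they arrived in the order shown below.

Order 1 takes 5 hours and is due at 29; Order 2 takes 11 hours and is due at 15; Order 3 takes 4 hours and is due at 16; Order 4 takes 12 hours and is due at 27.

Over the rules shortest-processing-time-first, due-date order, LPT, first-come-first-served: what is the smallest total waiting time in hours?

SPT (increasing processing time): Order 3 Order 1 Order 2 Order 4.
Order 3: waits 0, runs 0→4
Order 1: waits 4, runs 4→9
Order 2: waits 9, runs 9→20
Order 4: waits 20, runs 20→32
Sum = 0+4+9+20 = 33.
EDD (increasing due date): Order 2 Order 3 Order 4 Order 1.
Order 2: waits 0, runs 0→11
Order 3: waits 11, runs 11→15
Order 4: waits 15, runs 15→27
Order 1: waits 27, runs 27→32
Sum = 0+11+15+27 = 53.
LPT (decreasing processing time): Order 4 Order 2 Order 1 Order 3.
Order 4: waits 0, runs 0→12
Order 2: waits 12, runs 12→23
Order 1: waits 23, runs 23→28
Order 3: waits 28, runs 28→32
Sum = 0+12+23+28 = 63.
FIFO (arrival order): Order 1 Order 2 Order 3 Order 4.
Order 1: waits 0, runs 0→5
Order 2: waits 5, runs 5→16
Order 3: waits 16, runs 16→20
Order 4: waits 20, runs 20→32
Sum = 0+5+16+20 = 41.
SPT 33, EDD 53, LPT 63, FIFO 41 → minimum 33.

33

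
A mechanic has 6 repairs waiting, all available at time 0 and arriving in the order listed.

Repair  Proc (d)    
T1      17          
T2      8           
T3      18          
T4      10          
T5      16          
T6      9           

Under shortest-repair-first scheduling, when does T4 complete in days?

27

SPT (increasing processing time): T2 T6 T4 T5 T1 T3.
T2: 0→8
T6: 8→17
T4: 17→27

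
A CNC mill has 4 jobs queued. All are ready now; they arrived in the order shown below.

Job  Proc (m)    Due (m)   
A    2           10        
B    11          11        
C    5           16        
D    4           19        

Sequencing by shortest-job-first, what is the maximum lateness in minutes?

11

SPT (increasing processing time): A D C B.
A: 0→2, due 10, lateness -8
D: 2→6, due 19, lateness -13
C: 6→11, due 16, lateness -5
B: 11→22, due 11, lateness 11
Maximum = 11.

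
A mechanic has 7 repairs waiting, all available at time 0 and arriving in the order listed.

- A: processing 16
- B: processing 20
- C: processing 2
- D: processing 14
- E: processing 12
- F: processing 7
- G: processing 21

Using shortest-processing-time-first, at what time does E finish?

21

SPT (increasing processing time): C F E D A B G.
C: 0→2
F: 2→9
E: 9→21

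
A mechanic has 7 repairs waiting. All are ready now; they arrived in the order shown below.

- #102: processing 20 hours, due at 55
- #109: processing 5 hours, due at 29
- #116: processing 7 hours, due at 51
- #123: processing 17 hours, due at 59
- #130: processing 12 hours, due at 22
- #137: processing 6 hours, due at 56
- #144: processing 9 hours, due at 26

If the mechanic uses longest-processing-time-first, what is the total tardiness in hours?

135

LPT (decreasing processing time): #102 #123 #130 #144 #116 #137 #109.
#102: 0→20, due 55, tardiness 0
#123: 20→37, due 59, tardiness 0
#130: 37→49, due 22, tardiness 27
#144: 49→58, due 26, tardiness 32
#116: 58→65, due 51, tardiness 14
#137: 65→71, due 56, tardiness 15
#109: 71→76, due 29, tardiness 47
Sum = 0+0+27+32+14+15+47 = 135.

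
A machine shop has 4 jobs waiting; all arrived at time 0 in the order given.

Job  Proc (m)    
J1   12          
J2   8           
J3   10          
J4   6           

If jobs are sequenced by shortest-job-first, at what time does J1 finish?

SPT (increasing processing time): J4 J2 J3 J1.
J4: 0→6
J2: 6→14
J3: 14→24
J1: 24→36

36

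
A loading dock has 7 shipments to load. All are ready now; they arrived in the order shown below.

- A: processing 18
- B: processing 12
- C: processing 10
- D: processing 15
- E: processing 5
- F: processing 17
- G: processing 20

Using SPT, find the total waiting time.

225

SPT (increasing processing time): E C B D F A G.
E: waits 0, runs 0→5
C: waits 5, runs 5→15
B: waits 15, runs 15→27
D: waits 27, runs 27→42
F: waits 42, runs 42→59
A: waits 59, runs 59→77
G: waits 77, runs 77→97
Sum = 0+5+15+27+42+59+77 = 225.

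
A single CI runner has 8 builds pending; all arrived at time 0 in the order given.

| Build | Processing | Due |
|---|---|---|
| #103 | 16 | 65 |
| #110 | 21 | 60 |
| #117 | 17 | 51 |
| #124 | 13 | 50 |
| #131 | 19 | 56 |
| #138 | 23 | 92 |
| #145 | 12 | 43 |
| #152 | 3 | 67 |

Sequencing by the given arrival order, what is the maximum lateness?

FIFO (arrival order): #103 #110 #117 #124 #131 #138 #145 #152.
#103: 0→16, due 65, lateness -49
#110: 16→37, due 60, lateness -23
#117: 37→54, due 51, lateness 3
#124: 54→67, due 50, lateness 17
#131: 67→86, due 56, lateness 30
#138: 86→109, due 92, lateness 17
#145: 109→121, due 43, lateness 78
#152: 121→124, due 67, lateness 57
Maximum = 78.

78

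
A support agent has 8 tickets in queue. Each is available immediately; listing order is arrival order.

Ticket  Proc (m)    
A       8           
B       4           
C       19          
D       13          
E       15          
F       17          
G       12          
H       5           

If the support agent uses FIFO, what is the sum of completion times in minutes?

411

FIFO (arrival order): A B C D E F G H.
A: 0→8
B: 8→12
C: 12→31
D: 31→44
E: 44→59
F: 59→76
G: 76→88
H: 88→93
Sum = 8+12+31+44+59+76+88+93 = 411.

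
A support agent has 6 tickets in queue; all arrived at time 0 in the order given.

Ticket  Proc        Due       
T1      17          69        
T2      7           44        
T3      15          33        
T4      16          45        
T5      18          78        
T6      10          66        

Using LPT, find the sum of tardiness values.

LPT (decreasing processing time): T5 T1 T4 T3 T6 T2.
T5: 0→18, due 78, tardiness 0
T1: 18→35, due 69, tardiness 0
T4: 35→51, due 45, tardiness 6
T3: 51→66, due 33, tardiness 33
T6: 66→76, due 66, tardiness 10
T2: 76→83, due 44, tardiness 39
Sum = 0+0+6+33+10+39 = 88.

88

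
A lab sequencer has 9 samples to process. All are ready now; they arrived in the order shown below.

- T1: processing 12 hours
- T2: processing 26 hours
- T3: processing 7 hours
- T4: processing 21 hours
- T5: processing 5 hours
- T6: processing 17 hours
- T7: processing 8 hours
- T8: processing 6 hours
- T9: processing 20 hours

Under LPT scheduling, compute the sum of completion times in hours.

774

LPT (decreasing processing time): T2 T4 T9 T6 T1 T7 T3 T8 T5.
T2: 0→26
T4: 26→47
T9: 47→67
T6: 67→84
T1: 84→96
T7: 96→104
T3: 104→111
T8: 111→117
T5: 117→122
Sum = 26+47+67+84+96+104+111+117+122 = 774.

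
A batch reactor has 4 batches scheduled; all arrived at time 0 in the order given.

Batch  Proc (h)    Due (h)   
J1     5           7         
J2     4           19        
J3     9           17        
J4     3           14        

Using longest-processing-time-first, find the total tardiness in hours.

LPT (decreasing processing time): J3 J1 J2 J4.
J3: 0→9, due 17, tardiness 0
J1: 9→14, due 7, tardiness 7
J2: 14→18, due 19, tardiness 0
J4: 18→21, due 14, tardiness 7
Sum = 0+7+0+7 = 14.

14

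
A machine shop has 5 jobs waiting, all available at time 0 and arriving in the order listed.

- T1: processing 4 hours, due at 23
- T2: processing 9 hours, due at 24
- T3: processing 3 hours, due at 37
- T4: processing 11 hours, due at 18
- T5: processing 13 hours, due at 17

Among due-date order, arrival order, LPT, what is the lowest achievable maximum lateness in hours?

13

EDD (increasing due date): T5 T4 T1 T2 T3.
T5: 0→13, due 17, lateness -4
T4: 13→24, due 18, lateness 6
T1: 24→28, due 23, lateness 5
T2: 28→37, due 24, lateness 13
T3: 37→40, due 37, lateness 3
Maximum = 13.
FIFO (arrival order): T1 T2 T3 T4 T5.
T1: 0→4, due 23, lateness -19
T2: 4→13, due 24, lateness -11
T3: 13→16, due 37, lateness -21
T4: 16→27, due 18, lateness 9
T5: 27→40, due 17, lateness 23
Maximum = 23.
LPT (decreasing processing time): T5 T4 T2 T1 T3.
T5: 0→13, due 17, lateness -4
T4: 13→24, due 18, lateness 6
T2: 24→33, due 24, lateness 9
T1: 33→37, due 23, lateness 14
T3: 37→40, due 37, lateness 3
Maximum = 14.
EDD 13, FIFO 23, LPT 14 → minimum 13.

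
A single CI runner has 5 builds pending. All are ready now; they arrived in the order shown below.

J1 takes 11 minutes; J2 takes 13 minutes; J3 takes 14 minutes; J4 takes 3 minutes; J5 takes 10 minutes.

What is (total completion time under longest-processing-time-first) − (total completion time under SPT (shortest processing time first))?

50

LPT (decreasing processing time): J3 J2 J1 J5 J4.
J3: 0→14
J2: 14→27
J1: 27→38
J5: 38→48
J4: 48→51
Sum = 14+27+38+48+51 = 178.
SPT (increasing processing time): J4 J5 J1 J2 J3.
J4: 0→3
J5: 3→13
J1: 13→24
J2: 24→37
J3: 37→51
Sum = 3+13+24+37+51 = 128.
Difference = 178 − 128 = 50.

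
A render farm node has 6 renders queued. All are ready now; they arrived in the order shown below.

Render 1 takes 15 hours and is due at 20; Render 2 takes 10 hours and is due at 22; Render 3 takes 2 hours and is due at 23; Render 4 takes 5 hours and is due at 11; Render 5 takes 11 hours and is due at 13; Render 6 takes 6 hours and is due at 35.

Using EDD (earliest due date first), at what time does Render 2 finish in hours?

41

EDD (increasing due date): Render 4 Render 5 Render 1 Render 2 Render 3 Render 6.
Render 4: 0→5
Render 5: 5→16
Render 1: 16→31
Render 2: 31→41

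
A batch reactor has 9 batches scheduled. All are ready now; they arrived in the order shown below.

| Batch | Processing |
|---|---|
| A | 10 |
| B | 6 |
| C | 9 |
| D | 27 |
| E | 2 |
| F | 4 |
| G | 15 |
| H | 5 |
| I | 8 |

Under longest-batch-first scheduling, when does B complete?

LPT (decreasing processing time): D G A C I B H F E.
D: 0→27
G: 27→42
A: 42→52
C: 52→61
I: 61→69
B: 69→75

75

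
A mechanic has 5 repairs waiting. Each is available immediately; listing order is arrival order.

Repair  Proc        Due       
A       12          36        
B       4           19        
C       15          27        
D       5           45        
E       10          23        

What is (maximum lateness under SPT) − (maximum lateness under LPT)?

SPT (increasing processing time): B D E A C.
B: 0→4, due 19, lateness -15
D: 4→9, due 45, lateness -36
E: 9→19, due 23, lateness -4
A: 19→31, due 36, lateness -5
C: 31→46, due 27, lateness 19
Maximum = 19.
LPT (decreasing processing time): C A E D B.
C: 0→15, due 27, lateness -12
A: 15→27, due 36, lateness -9
E: 27→37, due 23, lateness 14
D: 37→42, due 45, lateness -3
B: 42→46, due 19, lateness 27
Maximum = 27.
Difference = 19 − 27 = -8.

-8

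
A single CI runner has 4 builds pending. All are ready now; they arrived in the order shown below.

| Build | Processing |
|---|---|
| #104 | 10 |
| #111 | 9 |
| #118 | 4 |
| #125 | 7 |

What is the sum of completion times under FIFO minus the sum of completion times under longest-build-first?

FIFO (arrival order): #104 #111 #118 #125.
#104: 0→10
#111: 10→19
#118: 19→23
#125: 23→30
Sum = 10+19+23+30 = 82.
LPT (decreasing processing time): #104 #111 #125 #118.
#104: 0→10
#111: 10→19
#125: 19→26
#118: 26→30
Sum = 10+19+26+30 = 85.
Difference = 82 − 85 = -3.

-3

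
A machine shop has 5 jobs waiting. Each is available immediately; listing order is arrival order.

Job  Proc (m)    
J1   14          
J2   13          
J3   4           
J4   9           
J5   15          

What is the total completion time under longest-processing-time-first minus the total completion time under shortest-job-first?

54

LPT (decreasing processing time): J5 J1 J2 J4 J3.
J5: 0→15
J1: 15→29
J2: 29→42
J4: 42→51
J3: 51→55
Sum = 15+29+42+51+55 = 192.
SPT (increasing processing time): J3 J4 J2 J1 J5.
J3: 0→4
J4: 4→13
J2: 13→26
J1: 26→40
J5: 40→55
Sum = 4+13+26+40+55 = 138.
Difference = 192 − 138 = 54.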